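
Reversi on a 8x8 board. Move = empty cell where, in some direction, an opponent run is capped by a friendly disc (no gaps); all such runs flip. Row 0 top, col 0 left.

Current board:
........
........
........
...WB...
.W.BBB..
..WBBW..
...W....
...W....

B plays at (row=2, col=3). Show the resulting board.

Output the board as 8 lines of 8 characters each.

Place B at (2,3); scan 8 dirs for brackets.
Dir NW: first cell '.' (not opp) -> no flip
Dir N: first cell '.' (not opp) -> no flip
Dir NE: first cell '.' (not opp) -> no flip
Dir W: first cell '.' (not opp) -> no flip
Dir E: first cell '.' (not opp) -> no flip
Dir SW: first cell '.' (not opp) -> no flip
Dir S: opp run (3,3) capped by B -> flip
Dir SE: first cell 'B' (not opp) -> no flip
All flips: (3,3)

Answer: ........
........
...B....
...BB...
.W.BBB..
..WBBW..
...W....
...W....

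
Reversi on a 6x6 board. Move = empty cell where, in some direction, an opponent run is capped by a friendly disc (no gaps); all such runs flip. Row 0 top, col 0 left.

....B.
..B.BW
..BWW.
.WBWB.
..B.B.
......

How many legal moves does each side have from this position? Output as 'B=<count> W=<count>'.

-- B to move --
(0,5): no bracket -> illegal
(1,3): no bracket -> illegal
(2,0): flips 1 -> legal
(2,1): no bracket -> illegal
(2,5): flips 2 -> legal
(3,0): flips 1 -> legal
(3,5): no bracket -> illegal
(4,0): flips 1 -> legal
(4,1): no bracket -> illegal
(4,3): no bracket -> illegal
B mobility = 4
-- W to move --
(0,1): flips 1 -> legal
(0,2): no bracket -> illegal
(0,3): no bracket -> illegal
(0,5): flips 1 -> legal
(1,1): flips 1 -> legal
(1,3): flips 2 -> legal
(2,1): flips 1 -> legal
(2,5): no bracket -> illegal
(3,5): flips 1 -> legal
(4,1): flips 1 -> legal
(4,3): no bracket -> illegal
(4,5): flips 1 -> legal
(5,1): flips 1 -> legal
(5,2): no bracket -> illegal
(5,3): flips 1 -> legal
(5,4): flips 2 -> legal
(5,5): flips 1 -> legal
W mobility = 12

Answer: B=4 W=12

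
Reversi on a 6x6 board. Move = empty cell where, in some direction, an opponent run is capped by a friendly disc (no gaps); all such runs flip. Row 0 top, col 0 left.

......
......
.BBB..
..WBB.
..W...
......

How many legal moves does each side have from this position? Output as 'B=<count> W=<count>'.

-- B to move --
(3,1): flips 1 -> legal
(4,1): flips 1 -> legal
(4,3): flips 1 -> legal
(5,1): flips 1 -> legal
(5,2): flips 2 -> legal
(5,3): no bracket -> illegal
B mobility = 5
-- W to move --
(1,0): flips 1 -> legal
(1,1): no bracket -> illegal
(1,2): flips 1 -> legal
(1,3): no bracket -> illegal
(1,4): flips 1 -> legal
(2,0): no bracket -> illegal
(2,4): flips 1 -> legal
(2,5): no bracket -> illegal
(3,0): no bracket -> illegal
(3,1): no bracket -> illegal
(3,5): flips 2 -> legal
(4,3): no bracket -> illegal
(4,4): no bracket -> illegal
(4,5): no bracket -> illegal
W mobility = 5

Answer: B=5 W=5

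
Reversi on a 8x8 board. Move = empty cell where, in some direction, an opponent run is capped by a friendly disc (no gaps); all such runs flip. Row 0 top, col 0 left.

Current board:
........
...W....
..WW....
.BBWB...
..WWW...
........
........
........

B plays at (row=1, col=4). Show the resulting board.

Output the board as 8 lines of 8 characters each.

Place B at (1,4); scan 8 dirs for brackets.
Dir NW: first cell '.' (not opp) -> no flip
Dir N: first cell '.' (not opp) -> no flip
Dir NE: first cell '.' (not opp) -> no flip
Dir W: opp run (1,3), next='.' -> no flip
Dir E: first cell '.' (not opp) -> no flip
Dir SW: opp run (2,3) capped by B -> flip
Dir S: first cell '.' (not opp) -> no flip
Dir SE: first cell '.' (not opp) -> no flip
All flips: (2,3)

Answer: ........
...WB...
..WB....
.BBWB...
..WWW...
........
........
........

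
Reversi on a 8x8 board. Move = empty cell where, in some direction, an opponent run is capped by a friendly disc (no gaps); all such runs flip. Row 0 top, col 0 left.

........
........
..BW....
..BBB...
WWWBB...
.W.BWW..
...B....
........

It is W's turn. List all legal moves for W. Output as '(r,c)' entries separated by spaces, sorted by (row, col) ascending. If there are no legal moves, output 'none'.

Answer: (1,1) (1,2) (2,1) (2,4) (4,5) (5,2) (6,4) (7,2) (7,3)

Derivation:
(1,1): flips 3 -> legal
(1,2): flips 2 -> legal
(1,3): no bracket -> illegal
(2,1): flips 3 -> legal
(2,4): flips 3 -> legal
(2,5): no bracket -> illegal
(3,1): no bracket -> illegal
(3,5): no bracket -> illegal
(4,5): flips 3 -> legal
(5,2): flips 1 -> legal
(6,2): no bracket -> illegal
(6,4): flips 1 -> legal
(7,2): flips 1 -> legal
(7,3): flips 4 -> legal
(7,4): no bracket -> illegal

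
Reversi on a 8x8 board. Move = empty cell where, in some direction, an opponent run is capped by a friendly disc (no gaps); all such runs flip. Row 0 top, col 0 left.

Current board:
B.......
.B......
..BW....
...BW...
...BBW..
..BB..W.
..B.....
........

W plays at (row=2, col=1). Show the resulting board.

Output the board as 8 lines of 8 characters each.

Place W at (2,1); scan 8 dirs for brackets.
Dir NW: first cell '.' (not opp) -> no flip
Dir N: opp run (1,1), next='.' -> no flip
Dir NE: first cell '.' (not opp) -> no flip
Dir W: first cell '.' (not opp) -> no flip
Dir E: opp run (2,2) capped by W -> flip
Dir SW: first cell '.' (not opp) -> no flip
Dir S: first cell '.' (not opp) -> no flip
Dir SE: first cell '.' (not opp) -> no flip
All flips: (2,2)

Answer: B.......
.B......
.WWW....
...BW...
...BBW..
..BB..W.
..B.....
........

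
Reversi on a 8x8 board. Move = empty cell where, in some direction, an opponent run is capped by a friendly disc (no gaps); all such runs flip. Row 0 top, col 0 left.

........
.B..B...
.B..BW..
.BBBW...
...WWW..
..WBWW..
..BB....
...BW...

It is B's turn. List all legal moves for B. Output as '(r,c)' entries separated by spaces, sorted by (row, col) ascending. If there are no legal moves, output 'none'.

Answer: (2,6) (3,5) (3,6) (4,1) (4,2) (5,1) (5,6) (6,4) (6,5) (6,6) (7,5)

Derivation:
(1,5): no bracket -> illegal
(1,6): no bracket -> illegal
(2,3): no bracket -> illegal
(2,6): flips 1 -> legal
(3,5): flips 2 -> legal
(3,6): flips 3 -> legal
(4,1): flips 1 -> legal
(4,2): flips 1 -> legal
(4,6): no bracket -> illegal
(5,1): flips 1 -> legal
(5,6): flips 2 -> legal
(6,1): no bracket -> illegal
(6,4): flips 3 -> legal
(6,5): flips 2 -> legal
(6,6): flips 2 -> legal
(7,5): flips 1 -> legal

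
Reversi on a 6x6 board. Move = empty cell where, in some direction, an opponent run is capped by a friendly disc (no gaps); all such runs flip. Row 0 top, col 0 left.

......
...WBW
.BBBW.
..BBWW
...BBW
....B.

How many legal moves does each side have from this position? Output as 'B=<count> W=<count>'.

Answer: B=4 W=7

Derivation:
-- B to move --
(0,2): no bracket -> illegal
(0,3): flips 1 -> legal
(0,4): flips 1 -> legal
(0,5): no bracket -> illegal
(1,2): flips 1 -> legal
(2,5): flips 2 -> legal
(5,5): no bracket -> illegal
B mobility = 4
-- W to move --
(0,3): no bracket -> illegal
(0,4): flips 1 -> legal
(0,5): no bracket -> illegal
(1,0): no bracket -> illegal
(1,1): no bracket -> illegal
(1,2): flips 1 -> legal
(2,0): flips 3 -> legal
(2,5): no bracket -> illegal
(3,0): no bracket -> illegal
(3,1): flips 3 -> legal
(4,1): no bracket -> illegal
(4,2): flips 3 -> legal
(5,2): flips 1 -> legal
(5,3): flips 4 -> legal
(5,5): no bracket -> illegal
W mobility = 7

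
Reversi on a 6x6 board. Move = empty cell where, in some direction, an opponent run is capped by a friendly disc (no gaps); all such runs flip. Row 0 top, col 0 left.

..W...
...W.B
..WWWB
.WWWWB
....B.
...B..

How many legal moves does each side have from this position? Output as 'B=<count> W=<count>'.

-- B to move --
(0,1): no bracket -> illegal
(0,3): no bracket -> illegal
(0,4): no bracket -> illegal
(1,1): flips 2 -> legal
(1,2): no bracket -> illegal
(1,4): flips 2 -> legal
(2,0): no bracket -> illegal
(2,1): flips 3 -> legal
(3,0): flips 4 -> legal
(4,0): no bracket -> illegal
(4,1): no bracket -> illegal
(4,2): flips 2 -> legal
(4,3): flips 1 -> legal
(4,5): no bracket -> illegal
B mobility = 6
-- W to move --
(0,4): no bracket -> illegal
(0,5): no bracket -> illegal
(1,4): no bracket -> illegal
(4,2): no bracket -> illegal
(4,3): no bracket -> illegal
(4,5): no bracket -> illegal
(5,2): no bracket -> illegal
(5,4): flips 1 -> legal
(5,5): flips 1 -> legal
W mobility = 2

Answer: B=6 W=2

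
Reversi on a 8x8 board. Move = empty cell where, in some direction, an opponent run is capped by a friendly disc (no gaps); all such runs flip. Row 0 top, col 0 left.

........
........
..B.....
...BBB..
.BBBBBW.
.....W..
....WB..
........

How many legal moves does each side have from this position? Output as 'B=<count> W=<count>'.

Answer: B=4 W=6

Derivation:
-- B to move --
(3,6): no bracket -> illegal
(3,7): no bracket -> illegal
(4,7): flips 1 -> legal
(5,3): no bracket -> illegal
(5,4): no bracket -> illegal
(5,6): no bracket -> illegal
(5,7): flips 1 -> legal
(6,3): flips 1 -> legal
(6,6): flips 1 -> legal
(7,3): no bracket -> illegal
(7,4): no bracket -> illegal
(7,5): no bracket -> illegal
B mobility = 4
-- W to move --
(1,1): flips 3 -> legal
(1,2): no bracket -> illegal
(1,3): no bracket -> illegal
(2,1): no bracket -> illegal
(2,3): no bracket -> illegal
(2,4): flips 1 -> legal
(2,5): flips 2 -> legal
(2,6): no bracket -> illegal
(3,0): no bracket -> illegal
(3,1): no bracket -> illegal
(3,2): no bracket -> illegal
(3,6): no bracket -> illegal
(4,0): flips 5 -> legal
(5,0): no bracket -> illegal
(5,1): no bracket -> illegal
(5,2): no bracket -> illegal
(5,3): no bracket -> illegal
(5,4): no bracket -> illegal
(5,6): no bracket -> illegal
(6,6): flips 1 -> legal
(7,4): no bracket -> illegal
(7,5): flips 1 -> legal
(7,6): no bracket -> illegal
W mobility = 6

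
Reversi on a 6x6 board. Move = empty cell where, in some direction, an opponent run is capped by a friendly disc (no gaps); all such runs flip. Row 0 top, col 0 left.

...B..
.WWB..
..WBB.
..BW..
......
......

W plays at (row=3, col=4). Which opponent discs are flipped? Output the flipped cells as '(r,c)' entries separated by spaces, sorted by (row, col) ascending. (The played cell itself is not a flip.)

Answer: (2,3)

Derivation:
Dir NW: opp run (2,3) capped by W -> flip
Dir N: opp run (2,4), next='.' -> no flip
Dir NE: first cell '.' (not opp) -> no flip
Dir W: first cell 'W' (not opp) -> no flip
Dir E: first cell '.' (not opp) -> no flip
Dir SW: first cell '.' (not opp) -> no flip
Dir S: first cell '.' (not opp) -> no flip
Dir SE: first cell '.' (not opp) -> no flip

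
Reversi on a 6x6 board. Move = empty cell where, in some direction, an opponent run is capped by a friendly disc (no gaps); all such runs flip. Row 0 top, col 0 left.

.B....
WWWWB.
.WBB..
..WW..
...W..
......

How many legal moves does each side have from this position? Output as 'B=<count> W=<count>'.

-- B to move --
(0,0): flips 1 -> legal
(0,2): flips 1 -> legal
(0,3): flips 1 -> legal
(0,4): flips 1 -> legal
(2,0): flips 1 -> legal
(2,4): no bracket -> illegal
(3,0): no bracket -> illegal
(3,1): flips 2 -> legal
(3,4): no bracket -> illegal
(4,1): flips 1 -> legal
(4,2): flips 1 -> legal
(4,4): flips 1 -> legal
(5,2): no bracket -> illegal
(5,3): flips 2 -> legal
(5,4): no bracket -> illegal
B mobility = 10
-- W to move --
(0,0): no bracket -> illegal
(0,2): no bracket -> illegal
(0,3): no bracket -> illegal
(0,4): no bracket -> illegal
(0,5): flips 2 -> legal
(1,5): flips 1 -> legal
(2,4): flips 2 -> legal
(2,5): no bracket -> illegal
(3,1): flips 1 -> legal
(3,4): flips 1 -> legal
W mobility = 5

Answer: B=10 W=5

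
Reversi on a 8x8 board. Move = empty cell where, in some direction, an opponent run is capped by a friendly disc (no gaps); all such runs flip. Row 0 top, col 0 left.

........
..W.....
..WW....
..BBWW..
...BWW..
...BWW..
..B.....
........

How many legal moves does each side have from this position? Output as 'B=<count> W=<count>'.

Answer: B=11 W=7

Derivation:
-- B to move --
(0,1): no bracket -> illegal
(0,2): flips 2 -> legal
(0,3): no bracket -> illegal
(1,1): flips 1 -> legal
(1,3): flips 1 -> legal
(1,4): flips 1 -> legal
(2,1): no bracket -> illegal
(2,4): no bracket -> illegal
(2,5): flips 1 -> legal
(2,6): flips 2 -> legal
(3,1): no bracket -> illegal
(3,6): flips 2 -> legal
(4,6): flips 2 -> legal
(5,6): flips 2 -> legal
(6,3): no bracket -> illegal
(6,4): no bracket -> illegal
(6,5): flips 1 -> legal
(6,6): flips 2 -> legal
B mobility = 11
-- W to move --
(2,1): flips 2 -> legal
(2,4): no bracket -> illegal
(3,1): flips 2 -> legal
(4,1): flips 1 -> legal
(4,2): flips 2 -> legal
(5,1): no bracket -> illegal
(5,2): flips 2 -> legal
(6,1): no bracket -> illegal
(6,3): flips 3 -> legal
(6,4): no bracket -> illegal
(7,1): flips 2 -> legal
(7,2): no bracket -> illegal
(7,3): no bracket -> illegal
W mobility = 7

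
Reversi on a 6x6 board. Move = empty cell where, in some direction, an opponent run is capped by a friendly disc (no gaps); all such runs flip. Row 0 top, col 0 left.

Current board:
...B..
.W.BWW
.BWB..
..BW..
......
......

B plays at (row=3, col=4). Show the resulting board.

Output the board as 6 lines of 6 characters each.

Place B at (3,4); scan 8 dirs for brackets.
Dir NW: first cell 'B' (not opp) -> no flip
Dir N: first cell '.' (not opp) -> no flip
Dir NE: first cell '.' (not opp) -> no flip
Dir W: opp run (3,3) capped by B -> flip
Dir E: first cell '.' (not opp) -> no flip
Dir SW: first cell '.' (not opp) -> no flip
Dir S: first cell '.' (not opp) -> no flip
Dir SE: first cell '.' (not opp) -> no flip
All flips: (3,3)

Answer: ...B..
.W.BWW
.BWB..
..BBB.
......
......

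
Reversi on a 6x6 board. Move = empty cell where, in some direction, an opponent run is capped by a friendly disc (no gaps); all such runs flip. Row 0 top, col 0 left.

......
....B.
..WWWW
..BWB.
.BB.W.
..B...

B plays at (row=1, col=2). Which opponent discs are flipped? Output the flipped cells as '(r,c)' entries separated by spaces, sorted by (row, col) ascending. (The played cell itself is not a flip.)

Dir NW: first cell '.' (not opp) -> no flip
Dir N: first cell '.' (not opp) -> no flip
Dir NE: first cell '.' (not opp) -> no flip
Dir W: first cell '.' (not opp) -> no flip
Dir E: first cell '.' (not opp) -> no flip
Dir SW: first cell '.' (not opp) -> no flip
Dir S: opp run (2,2) capped by B -> flip
Dir SE: opp run (2,3) capped by B -> flip

Answer: (2,2) (2,3)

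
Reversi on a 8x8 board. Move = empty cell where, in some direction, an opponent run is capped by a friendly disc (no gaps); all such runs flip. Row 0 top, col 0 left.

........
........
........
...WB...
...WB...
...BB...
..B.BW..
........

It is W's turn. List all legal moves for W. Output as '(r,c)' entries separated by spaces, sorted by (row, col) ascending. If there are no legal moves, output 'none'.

Answer: (2,5) (3,5) (4,5) (5,5) (6,3)

Derivation:
(2,3): no bracket -> illegal
(2,4): no bracket -> illegal
(2,5): flips 1 -> legal
(3,5): flips 1 -> legal
(4,2): no bracket -> illegal
(4,5): flips 1 -> legal
(5,1): no bracket -> illegal
(5,2): no bracket -> illegal
(5,5): flips 1 -> legal
(6,1): no bracket -> illegal
(6,3): flips 2 -> legal
(7,1): no bracket -> illegal
(7,2): no bracket -> illegal
(7,3): no bracket -> illegal
(7,4): no bracket -> illegal
(7,5): no bracket -> illegal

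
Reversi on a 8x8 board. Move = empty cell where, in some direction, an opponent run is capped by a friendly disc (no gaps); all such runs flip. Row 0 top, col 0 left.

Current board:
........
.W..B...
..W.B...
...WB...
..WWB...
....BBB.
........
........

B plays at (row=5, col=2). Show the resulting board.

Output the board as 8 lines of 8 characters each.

Answer: ........
.W..B...
..W.B...
...WB...
..WBB...
..B.BBB.
........
........

Derivation:
Place B at (5,2); scan 8 dirs for brackets.
Dir NW: first cell '.' (not opp) -> no flip
Dir N: opp run (4,2), next='.' -> no flip
Dir NE: opp run (4,3) capped by B -> flip
Dir W: first cell '.' (not opp) -> no flip
Dir E: first cell '.' (not opp) -> no flip
Dir SW: first cell '.' (not opp) -> no flip
Dir S: first cell '.' (not opp) -> no flip
Dir SE: first cell '.' (not opp) -> no flip
All flips: (4,3)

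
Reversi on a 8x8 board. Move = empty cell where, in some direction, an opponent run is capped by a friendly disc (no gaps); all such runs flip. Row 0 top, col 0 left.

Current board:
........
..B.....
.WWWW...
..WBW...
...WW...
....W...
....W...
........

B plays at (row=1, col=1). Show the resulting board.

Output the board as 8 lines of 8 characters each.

Place B at (1,1); scan 8 dirs for brackets.
Dir NW: first cell '.' (not opp) -> no flip
Dir N: first cell '.' (not opp) -> no flip
Dir NE: first cell '.' (not opp) -> no flip
Dir W: first cell '.' (not opp) -> no flip
Dir E: first cell 'B' (not opp) -> no flip
Dir SW: first cell '.' (not opp) -> no flip
Dir S: opp run (2,1), next='.' -> no flip
Dir SE: opp run (2,2) capped by B -> flip
All flips: (2,2)

Answer: ........
.BB.....
.WBWW...
..WBW...
...WW...
....W...
....W...
........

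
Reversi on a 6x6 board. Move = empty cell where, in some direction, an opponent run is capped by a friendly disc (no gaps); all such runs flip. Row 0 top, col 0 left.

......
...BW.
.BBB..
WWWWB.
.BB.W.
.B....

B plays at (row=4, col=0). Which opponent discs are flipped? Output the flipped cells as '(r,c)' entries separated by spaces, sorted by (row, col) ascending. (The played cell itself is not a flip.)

Answer: (3,1)

Derivation:
Dir NW: edge -> no flip
Dir N: opp run (3,0), next='.' -> no flip
Dir NE: opp run (3,1) capped by B -> flip
Dir W: edge -> no flip
Dir E: first cell 'B' (not opp) -> no flip
Dir SW: edge -> no flip
Dir S: first cell '.' (not opp) -> no flip
Dir SE: first cell 'B' (not opp) -> no flip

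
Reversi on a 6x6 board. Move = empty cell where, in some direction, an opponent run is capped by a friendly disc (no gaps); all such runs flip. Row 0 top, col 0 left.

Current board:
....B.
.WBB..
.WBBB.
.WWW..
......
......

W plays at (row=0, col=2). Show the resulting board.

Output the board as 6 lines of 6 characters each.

Answer: ..W.B.
.WWB..
.WWBB.
.WWW..
......
......

Derivation:
Place W at (0,2); scan 8 dirs for brackets.
Dir NW: edge -> no flip
Dir N: edge -> no flip
Dir NE: edge -> no flip
Dir W: first cell '.' (not opp) -> no flip
Dir E: first cell '.' (not opp) -> no flip
Dir SW: first cell 'W' (not opp) -> no flip
Dir S: opp run (1,2) (2,2) capped by W -> flip
Dir SE: opp run (1,3) (2,4), next='.' -> no flip
All flips: (1,2) (2,2)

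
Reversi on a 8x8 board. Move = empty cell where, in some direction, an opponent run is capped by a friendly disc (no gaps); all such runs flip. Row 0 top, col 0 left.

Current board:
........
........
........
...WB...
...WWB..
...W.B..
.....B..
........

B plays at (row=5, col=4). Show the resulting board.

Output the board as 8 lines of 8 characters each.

Place B at (5,4); scan 8 dirs for brackets.
Dir NW: opp run (4,3), next='.' -> no flip
Dir N: opp run (4,4) capped by B -> flip
Dir NE: first cell 'B' (not opp) -> no flip
Dir W: opp run (5,3), next='.' -> no flip
Dir E: first cell 'B' (not opp) -> no flip
Dir SW: first cell '.' (not opp) -> no flip
Dir S: first cell '.' (not opp) -> no flip
Dir SE: first cell 'B' (not opp) -> no flip
All flips: (4,4)

Answer: ........
........
........
...WB...
...WBB..
...WBB..
.....B..
........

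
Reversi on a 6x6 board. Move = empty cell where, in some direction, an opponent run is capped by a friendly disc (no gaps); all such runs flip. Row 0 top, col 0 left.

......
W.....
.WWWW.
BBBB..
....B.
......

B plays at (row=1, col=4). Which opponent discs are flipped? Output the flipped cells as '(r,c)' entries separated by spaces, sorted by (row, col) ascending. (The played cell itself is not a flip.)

Answer: (2,3)

Derivation:
Dir NW: first cell '.' (not opp) -> no flip
Dir N: first cell '.' (not opp) -> no flip
Dir NE: first cell '.' (not opp) -> no flip
Dir W: first cell '.' (not opp) -> no flip
Dir E: first cell '.' (not opp) -> no flip
Dir SW: opp run (2,3) capped by B -> flip
Dir S: opp run (2,4), next='.' -> no flip
Dir SE: first cell '.' (not opp) -> no flip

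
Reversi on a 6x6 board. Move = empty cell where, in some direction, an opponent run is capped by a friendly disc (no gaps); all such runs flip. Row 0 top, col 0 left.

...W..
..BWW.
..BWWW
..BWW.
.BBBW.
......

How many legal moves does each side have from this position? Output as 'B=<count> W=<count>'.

-- B to move --
(0,2): no bracket -> illegal
(0,4): flips 1 -> legal
(0,5): flips 2 -> legal
(1,5): flips 4 -> legal
(3,5): flips 2 -> legal
(4,5): flips 3 -> legal
(5,3): no bracket -> illegal
(5,4): no bracket -> illegal
(5,5): flips 2 -> legal
B mobility = 6
-- W to move --
(0,1): flips 1 -> legal
(0,2): no bracket -> illegal
(1,1): flips 2 -> legal
(2,1): flips 2 -> legal
(3,0): no bracket -> illegal
(3,1): flips 2 -> legal
(4,0): flips 3 -> legal
(5,0): flips 2 -> legal
(5,1): flips 1 -> legal
(5,2): flips 1 -> legal
(5,3): flips 1 -> legal
(5,4): no bracket -> illegal
W mobility = 9

Answer: B=6 W=9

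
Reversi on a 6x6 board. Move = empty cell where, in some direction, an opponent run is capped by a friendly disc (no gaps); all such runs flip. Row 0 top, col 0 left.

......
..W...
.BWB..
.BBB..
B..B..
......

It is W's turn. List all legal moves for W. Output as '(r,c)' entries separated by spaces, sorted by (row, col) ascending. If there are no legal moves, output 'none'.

(1,0): no bracket -> illegal
(1,1): no bracket -> illegal
(1,3): no bracket -> illegal
(1,4): no bracket -> illegal
(2,0): flips 1 -> legal
(2,4): flips 1 -> legal
(3,0): flips 1 -> legal
(3,4): flips 1 -> legal
(4,1): no bracket -> illegal
(4,2): flips 1 -> legal
(4,4): flips 1 -> legal
(5,0): no bracket -> illegal
(5,1): no bracket -> illegal
(5,2): no bracket -> illegal
(5,3): no bracket -> illegal
(5,4): no bracket -> illegal

Answer: (2,0) (2,4) (3,0) (3,4) (4,2) (4,4)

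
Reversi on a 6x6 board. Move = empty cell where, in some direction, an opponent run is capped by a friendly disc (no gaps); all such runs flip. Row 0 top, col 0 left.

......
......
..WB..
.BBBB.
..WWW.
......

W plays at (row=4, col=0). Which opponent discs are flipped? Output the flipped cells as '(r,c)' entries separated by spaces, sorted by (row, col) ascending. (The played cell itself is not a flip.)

Answer: (3,1)

Derivation:
Dir NW: edge -> no flip
Dir N: first cell '.' (not opp) -> no flip
Dir NE: opp run (3,1) capped by W -> flip
Dir W: edge -> no flip
Dir E: first cell '.' (not opp) -> no flip
Dir SW: edge -> no flip
Dir S: first cell '.' (not opp) -> no flip
Dir SE: first cell '.' (not opp) -> no flip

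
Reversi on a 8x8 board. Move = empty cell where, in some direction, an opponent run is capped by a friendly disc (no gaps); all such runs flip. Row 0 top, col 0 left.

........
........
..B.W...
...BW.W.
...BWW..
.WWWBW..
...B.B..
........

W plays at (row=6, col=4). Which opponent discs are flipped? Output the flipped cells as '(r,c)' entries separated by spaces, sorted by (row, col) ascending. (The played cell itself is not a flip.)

Answer: (5,4)

Derivation:
Dir NW: first cell 'W' (not opp) -> no flip
Dir N: opp run (5,4) capped by W -> flip
Dir NE: first cell 'W' (not opp) -> no flip
Dir W: opp run (6,3), next='.' -> no flip
Dir E: opp run (6,5), next='.' -> no flip
Dir SW: first cell '.' (not opp) -> no flip
Dir S: first cell '.' (not opp) -> no flip
Dir SE: first cell '.' (not opp) -> no flip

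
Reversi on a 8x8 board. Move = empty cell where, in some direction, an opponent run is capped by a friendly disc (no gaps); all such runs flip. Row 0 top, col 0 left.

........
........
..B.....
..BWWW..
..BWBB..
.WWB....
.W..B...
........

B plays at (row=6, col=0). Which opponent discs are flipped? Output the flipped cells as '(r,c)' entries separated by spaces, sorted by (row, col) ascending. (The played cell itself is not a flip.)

Dir NW: edge -> no flip
Dir N: first cell '.' (not opp) -> no flip
Dir NE: opp run (5,1) capped by B -> flip
Dir W: edge -> no flip
Dir E: opp run (6,1), next='.' -> no flip
Dir SW: edge -> no flip
Dir S: first cell '.' (not opp) -> no flip
Dir SE: first cell '.' (not opp) -> no flip

Answer: (5,1)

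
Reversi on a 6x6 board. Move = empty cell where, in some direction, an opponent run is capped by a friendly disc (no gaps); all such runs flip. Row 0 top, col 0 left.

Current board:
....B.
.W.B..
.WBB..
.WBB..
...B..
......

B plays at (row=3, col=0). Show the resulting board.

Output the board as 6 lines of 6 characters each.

Answer: ....B.
.W.B..
.WBB..
BBBB..
...B..
......

Derivation:
Place B at (3,0); scan 8 dirs for brackets.
Dir NW: edge -> no flip
Dir N: first cell '.' (not opp) -> no flip
Dir NE: opp run (2,1), next='.' -> no flip
Dir W: edge -> no flip
Dir E: opp run (3,1) capped by B -> flip
Dir SW: edge -> no flip
Dir S: first cell '.' (not opp) -> no flip
Dir SE: first cell '.' (not opp) -> no flip
All flips: (3,1)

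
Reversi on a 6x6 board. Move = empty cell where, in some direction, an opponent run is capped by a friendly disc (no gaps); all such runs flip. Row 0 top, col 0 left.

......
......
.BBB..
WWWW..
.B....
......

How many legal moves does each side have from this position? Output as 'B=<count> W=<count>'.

Answer: B=4 W=8

Derivation:
-- B to move --
(2,0): no bracket -> illegal
(2,4): no bracket -> illegal
(3,4): no bracket -> illegal
(4,0): flips 1 -> legal
(4,2): flips 1 -> legal
(4,3): flips 2 -> legal
(4,4): flips 1 -> legal
B mobility = 4
-- W to move --
(1,0): flips 1 -> legal
(1,1): flips 2 -> legal
(1,2): flips 2 -> legal
(1,3): flips 2 -> legal
(1,4): flips 1 -> legal
(2,0): no bracket -> illegal
(2,4): no bracket -> illegal
(3,4): no bracket -> illegal
(4,0): no bracket -> illegal
(4,2): no bracket -> illegal
(5,0): flips 1 -> legal
(5,1): flips 1 -> legal
(5,2): flips 1 -> legal
W mobility = 8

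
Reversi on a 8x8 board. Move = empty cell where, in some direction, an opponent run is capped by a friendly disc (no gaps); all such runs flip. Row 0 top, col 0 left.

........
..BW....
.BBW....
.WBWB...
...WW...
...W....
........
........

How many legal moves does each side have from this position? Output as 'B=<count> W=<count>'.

Answer: B=9 W=9

Derivation:
-- B to move --
(0,2): no bracket -> illegal
(0,3): no bracket -> illegal
(0,4): flips 1 -> legal
(1,4): flips 2 -> legal
(2,0): no bracket -> illegal
(2,4): flips 1 -> legal
(3,0): flips 1 -> legal
(3,5): no bracket -> illegal
(4,0): flips 1 -> legal
(4,1): flips 1 -> legal
(4,2): no bracket -> illegal
(4,5): no bracket -> illegal
(5,2): flips 1 -> legal
(5,4): flips 2 -> legal
(5,5): flips 2 -> legal
(6,2): no bracket -> illegal
(6,3): no bracket -> illegal
(6,4): no bracket -> illegal
B mobility = 9
-- W to move --
(0,1): flips 1 -> legal
(0,2): no bracket -> illegal
(0,3): no bracket -> illegal
(1,0): flips 2 -> legal
(1,1): flips 3 -> legal
(2,0): flips 2 -> legal
(2,4): flips 1 -> legal
(2,5): flips 1 -> legal
(3,0): no bracket -> illegal
(3,5): flips 1 -> legal
(4,1): flips 1 -> legal
(4,2): no bracket -> illegal
(4,5): flips 1 -> legal
W mobility = 9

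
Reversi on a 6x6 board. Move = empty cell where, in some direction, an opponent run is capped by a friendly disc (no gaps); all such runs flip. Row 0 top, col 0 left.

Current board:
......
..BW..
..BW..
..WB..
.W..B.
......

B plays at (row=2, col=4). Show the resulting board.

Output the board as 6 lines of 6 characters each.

Answer: ......
..BW..
..BBB.
..WB..
.W..B.
......

Derivation:
Place B at (2,4); scan 8 dirs for brackets.
Dir NW: opp run (1,3), next='.' -> no flip
Dir N: first cell '.' (not opp) -> no flip
Dir NE: first cell '.' (not opp) -> no flip
Dir W: opp run (2,3) capped by B -> flip
Dir E: first cell '.' (not opp) -> no flip
Dir SW: first cell 'B' (not opp) -> no flip
Dir S: first cell '.' (not opp) -> no flip
Dir SE: first cell '.' (not opp) -> no flip
All flips: (2,3)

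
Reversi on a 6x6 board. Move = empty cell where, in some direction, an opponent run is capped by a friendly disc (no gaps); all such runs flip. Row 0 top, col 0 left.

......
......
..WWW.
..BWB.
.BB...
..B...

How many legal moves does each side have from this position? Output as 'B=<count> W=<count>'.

Answer: B=3 W=6

Derivation:
-- B to move --
(1,1): no bracket -> illegal
(1,2): flips 2 -> legal
(1,3): no bracket -> illegal
(1,4): flips 2 -> legal
(1,5): flips 2 -> legal
(2,1): no bracket -> illegal
(2,5): no bracket -> illegal
(3,1): no bracket -> illegal
(3,5): no bracket -> illegal
(4,3): no bracket -> illegal
(4,4): no bracket -> illegal
B mobility = 3
-- W to move --
(2,1): no bracket -> illegal
(2,5): no bracket -> illegal
(3,0): no bracket -> illegal
(3,1): flips 1 -> legal
(3,5): flips 1 -> legal
(4,0): no bracket -> illegal
(4,3): no bracket -> illegal
(4,4): flips 1 -> legal
(4,5): flips 1 -> legal
(5,0): flips 2 -> legal
(5,1): flips 1 -> legal
(5,3): no bracket -> illegal
W mobility = 6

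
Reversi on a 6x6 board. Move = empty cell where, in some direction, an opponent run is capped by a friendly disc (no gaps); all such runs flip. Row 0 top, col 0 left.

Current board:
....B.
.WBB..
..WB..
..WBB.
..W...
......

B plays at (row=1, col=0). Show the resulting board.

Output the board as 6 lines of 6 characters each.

Answer: ....B.
BBBB..
..WB..
..WBB.
..W...
......

Derivation:
Place B at (1,0); scan 8 dirs for brackets.
Dir NW: edge -> no flip
Dir N: first cell '.' (not opp) -> no flip
Dir NE: first cell '.' (not opp) -> no flip
Dir W: edge -> no flip
Dir E: opp run (1,1) capped by B -> flip
Dir SW: edge -> no flip
Dir S: first cell '.' (not opp) -> no flip
Dir SE: first cell '.' (not opp) -> no flip
All flips: (1,1)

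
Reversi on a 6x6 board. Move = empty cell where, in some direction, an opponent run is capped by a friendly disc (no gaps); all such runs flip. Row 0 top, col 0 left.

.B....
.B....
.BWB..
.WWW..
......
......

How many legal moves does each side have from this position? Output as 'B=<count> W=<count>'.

-- B to move --
(1,2): no bracket -> illegal
(1,3): no bracket -> illegal
(2,0): no bracket -> illegal
(2,4): no bracket -> illegal
(3,0): no bracket -> illegal
(3,4): no bracket -> illegal
(4,0): no bracket -> illegal
(4,1): flips 2 -> legal
(4,2): no bracket -> illegal
(4,3): flips 2 -> legal
(4,4): flips 2 -> legal
B mobility = 3
-- W to move --
(0,0): flips 1 -> legal
(0,2): no bracket -> illegal
(1,0): flips 1 -> legal
(1,2): no bracket -> illegal
(1,3): flips 1 -> legal
(1,4): flips 1 -> legal
(2,0): flips 1 -> legal
(2,4): flips 1 -> legal
(3,0): no bracket -> illegal
(3,4): no bracket -> illegal
W mobility = 6

Answer: B=3 W=6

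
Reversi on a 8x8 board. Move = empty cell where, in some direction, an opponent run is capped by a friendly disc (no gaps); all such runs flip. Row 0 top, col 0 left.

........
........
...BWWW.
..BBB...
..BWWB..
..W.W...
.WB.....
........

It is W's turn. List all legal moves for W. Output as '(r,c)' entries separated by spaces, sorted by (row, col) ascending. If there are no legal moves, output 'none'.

(1,2): no bracket -> illegal
(1,3): flips 2 -> legal
(1,4): no bracket -> illegal
(2,1): flips 1 -> legal
(2,2): flips 4 -> legal
(3,1): no bracket -> illegal
(3,5): no bracket -> illegal
(3,6): flips 1 -> legal
(4,1): flips 1 -> legal
(4,6): flips 1 -> legal
(5,1): flips 2 -> legal
(5,3): no bracket -> illegal
(5,5): no bracket -> illegal
(5,6): no bracket -> illegal
(6,3): flips 1 -> legal
(7,1): no bracket -> illegal
(7,2): flips 1 -> legal
(7,3): no bracket -> illegal

Answer: (1,3) (2,1) (2,2) (3,6) (4,1) (4,6) (5,1) (6,3) (7,2)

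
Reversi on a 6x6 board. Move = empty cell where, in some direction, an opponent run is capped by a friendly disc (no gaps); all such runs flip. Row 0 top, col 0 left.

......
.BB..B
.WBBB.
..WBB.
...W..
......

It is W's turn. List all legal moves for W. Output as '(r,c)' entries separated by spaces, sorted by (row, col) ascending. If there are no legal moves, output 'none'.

Answer: (0,1) (0,2) (0,3) (1,3) (1,4) (2,5) (3,5)

Derivation:
(0,0): no bracket -> illegal
(0,1): flips 1 -> legal
(0,2): flips 2 -> legal
(0,3): flips 1 -> legal
(0,4): no bracket -> illegal
(0,5): no bracket -> illegal
(1,0): no bracket -> illegal
(1,3): flips 2 -> legal
(1,4): flips 1 -> legal
(2,0): no bracket -> illegal
(2,5): flips 4 -> legal
(3,1): no bracket -> illegal
(3,5): flips 2 -> legal
(4,2): no bracket -> illegal
(4,4): no bracket -> illegal
(4,5): no bracket -> illegal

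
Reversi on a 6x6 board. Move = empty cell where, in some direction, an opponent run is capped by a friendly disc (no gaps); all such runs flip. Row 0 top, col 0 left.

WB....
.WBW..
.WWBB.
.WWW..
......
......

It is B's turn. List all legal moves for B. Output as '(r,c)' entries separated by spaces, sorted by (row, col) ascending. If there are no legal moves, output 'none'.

(0,2): flips 1 -> legal
(0,3): flips 1 -> legal
(0,4): no bracket -> illegal
(1,0): flips 1 -> legal
(1,4): flips 1 -> legal
(2,0): flips 2 -> legal
(3,0): flips 1 -> legal
(3,4): no bracket -> illegal
(4,0): no bracket -> illegal
(4,1): flips 4 -> legal
(4,2): flips 3 -> legal
(4,3): flips 1 -> legal
(4,4): no bracket -> illegal

Answer: (0,2) (0,3) (1,0) (1,4) (2,0) (3,0) (4,1) (4,2) (4,3)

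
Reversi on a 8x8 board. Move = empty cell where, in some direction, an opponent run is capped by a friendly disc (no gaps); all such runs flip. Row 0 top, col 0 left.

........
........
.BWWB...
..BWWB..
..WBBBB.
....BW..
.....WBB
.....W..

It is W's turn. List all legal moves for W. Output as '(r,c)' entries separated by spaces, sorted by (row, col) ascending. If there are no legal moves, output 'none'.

(1,0): flips 4 -> legal
(1,1): no bracket -> illegal
(1,2): no bracket -> illegal
(1,3): no bracket -> illegal
(1,4): flips 1 -> legal
(1,5): flips 1 -> legal
(2,0): flips 1 -> legal
(2,5): flips 3 -> legal
(2,6): no bracket -> illegal
(3,0): no bracket -> illegal
(3,1): flips 1 -> legal
(3,6): flips 1 -> legal
(3,7): flips 1 -> legal
(4,1): flips 1 -> legal
(4,7): flips 4 -> legal
(5,2): flips 1 -> legal
(5,3): flips 2 -> legal
(5,6): flips 1 -> legal
(5,7): flips 1 -> legal
(6,3): no bracket -> illegal
(6,4): flips 2 -> legal
(7,6): no bracket -> illegal
(7,7): flips 1 -> legal

Answer: (1,0) (1,4) (1,5) (2,0) (2,5) (3,1) (3,6) (3,7) (4,1) (4,7) (5,2) (5,3) (5,6) (5,7) (6,4) (7,7)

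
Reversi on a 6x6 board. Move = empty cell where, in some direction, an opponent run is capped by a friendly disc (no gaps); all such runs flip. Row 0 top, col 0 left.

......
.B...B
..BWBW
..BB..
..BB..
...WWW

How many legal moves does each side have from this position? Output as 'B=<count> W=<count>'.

-- B to move --
(1,2): no bracket -> illegal
(1,3): flips 1 -> legal
(1,4): flips 1 -> legal
(3,4): no bracket -> illegal
(3,5): flips 1 -> legal
(4,4): no bracket -> illegal
(4,5): no bracket -> illegal
(5,2): no bracket -> illegal
B mobility = 3
-- W to move --
(0,0): no bracket -> illegal
(0,1): no bracket -> illegal
(0,2): no bracket -> illegal
(0,4): no bracket -> illegal
(0,5): flips 1 -> legal
(1,0): no bracket -> illegal
(1,2): no bracket -> illegal
(1,3): no bracket -> illegal
(1,4): no bracket -> illegal
(2,0): no bracket -> illegal
(2,1): flips 3 -> legal
(3,1): flips 1 -> legal
(3,4): no bracket -> illegal
(3,5): no bracket -> illegal
(4,1): flips 1 -> legal
(4,4): no bracket -> illegal
(5,1): no bracket -> illegal
(5,2): no bracket -> illegal
W mobility = 4

Answer: B=3 W=4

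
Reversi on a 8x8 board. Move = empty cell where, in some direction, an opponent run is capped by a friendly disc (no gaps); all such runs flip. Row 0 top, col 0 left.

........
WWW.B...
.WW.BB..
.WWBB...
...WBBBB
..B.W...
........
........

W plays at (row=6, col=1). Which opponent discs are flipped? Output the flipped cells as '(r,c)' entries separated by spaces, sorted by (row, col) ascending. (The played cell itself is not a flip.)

Answer: (5,2)

Derivation:
Dir NW: first cell '.' (not opp) -> no flip
Dir N: first cell '.' (not opp) -> no flip
Dir NE: opp run (5,2) capped by W -> flip
Dir W: first cell '.' (not opp) -> no flip
Dir E: first cell '.' (not opp) -> no flip
Dir SW: first cell '.' (not opp) -> no flip
Dir S: first cell '.' (not opp) -> no flip
Dir SE: first cell '.' (not opp) -> no flip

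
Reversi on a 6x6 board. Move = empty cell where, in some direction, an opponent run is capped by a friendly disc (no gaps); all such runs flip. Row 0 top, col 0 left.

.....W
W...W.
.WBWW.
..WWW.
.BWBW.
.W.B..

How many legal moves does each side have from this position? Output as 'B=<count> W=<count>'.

Answer: B=8 W=7

Derivation:
-- B to move --
(0,0): no bracket -> illegal
(0,1): no bracket -> illegal
(0,3): no bracket -> illegal
(0,4): no bracket -> illegal
(1,1): no bracket -> illegal
(1,2): no bracket -> illegal
(1,3): flips 2 -> legal
(1,5): no bracket -> illegal
(2,0): flips 1 -> legal
(2,5): flips 3 -> legal
(3,0): no bracket -> illegal
(3,1): flips 1 -> legal
(3,5): flips 1 -> legal
(4,0): no bracket -> illegal
(4,5): flips 1 -> legal
(5,0): no bracket -> illegal
(5,2): flips 2 -> legal
(5,4): no bracket -> illegal
(5,5): flips 2 -> legal
B mobility = 8
-- W to move --
(1,1): flips 1 -> legal
(1,2): flips 1 -> legal
(1,3): no bracket -> illegal
(3,0): no bracket -> illegal
(3,1): flips 1 -> legal
(4,0): flips 1 -> legal
(5,0): flips 1 -> legal
(5,2): flips 1 -> legal
(5,4): flips 1 -> legal
W mobility = 7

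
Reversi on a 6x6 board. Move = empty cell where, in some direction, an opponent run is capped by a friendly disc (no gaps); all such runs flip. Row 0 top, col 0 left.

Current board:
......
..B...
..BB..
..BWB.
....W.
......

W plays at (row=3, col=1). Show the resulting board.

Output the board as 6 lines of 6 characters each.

Place W at (3,1); scan 8 dirs for brackets.
Dir NW: first cell '.' (not opp) -> no flip
Dir N: first cell '.' (not opp) -> no flip
Dir NE: opp run (2,2), next='.' -> no flip
Dir W: first cell '.' (not opp) -> no flip
Dir E: opp run (3,2) capped by W -> flip
Dir SW: first cell '.' (not opp) -> no flip
Dir S: first cell '.' (not opp) -> no flip
Dir SE: first cell '.' (not opp) -> no flip
All flips: (3,2)

Answer: ......
..B...
..BB..
.WWWB.
....W.
......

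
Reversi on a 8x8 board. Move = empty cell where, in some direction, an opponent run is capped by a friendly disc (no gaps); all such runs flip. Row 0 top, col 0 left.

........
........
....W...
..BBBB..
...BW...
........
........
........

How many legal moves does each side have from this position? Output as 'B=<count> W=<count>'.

Answer: B=7 W=4

Derivation:
-- B to move --
(1,3): flips 1 -> legal
(1,4): flips 1 -> legal
(1,5): flips 1 -> legal
(2,3): no bracket -> illegal
(2,5): no bracket -> illegal
(4,5): flips 1 -> legal
(5,3): flips 1 -> legal
(5,4): flips 1 -> legal
(5,5): flips 1 -> legal
B mobility = 7
-- W to move --
(2,1): no bracket -> illegal
(2,2): flips 1 -> legal
(2,3): no bracket -> illegal
(2,5): no bracket -> illegal
(2,6): flips 1 -> legal
(3,1): no bracket -> illegal
(3,6): no bracket -> illegal
(4,1): no bracket -> illegal
(4,2): flips 2 -> legal
(4,5): no bracket -> illegal
(4,6): flips 1 -> legal
(5,2): no bracket -> illegal
(5,3): no bracket -> illegal
(5,4): no bracket -> illegal
W mobility = 4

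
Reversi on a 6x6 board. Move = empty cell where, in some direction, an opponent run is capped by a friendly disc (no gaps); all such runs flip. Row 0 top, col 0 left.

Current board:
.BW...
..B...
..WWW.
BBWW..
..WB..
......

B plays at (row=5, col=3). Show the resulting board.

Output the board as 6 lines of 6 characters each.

Answer: .BW...
..B...
..WWW.
BBWW..
..BB..
...B..

Derivation:
Place B at (5,3); scan 8 dirs for brackets.
Dir NW: opp run (4,2) capped by B -> flip
Dir N: first cell 'B' (not opp) -> no flip
Dir NE: first cell '.' (not opp) -> no flip
Dir W: first cell '.' (not opp) -> no flip
Dir E: first cell '.' (not opp) -> no flip
Dir SW: edge -> no flip
Dir S: edge -> no flip
Dir SE: edge -> no flip
All flips: (4,2)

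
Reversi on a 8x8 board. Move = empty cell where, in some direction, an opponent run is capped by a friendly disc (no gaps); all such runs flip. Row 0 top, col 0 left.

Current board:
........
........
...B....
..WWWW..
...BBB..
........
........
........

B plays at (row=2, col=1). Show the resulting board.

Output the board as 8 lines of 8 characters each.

Answer: ........
........
.B.B....
..BWWW..
...BBB..
........
........
........

Derivation:
Place B at (2,1); scan 8 dirs for brackets.
Dir NW: first cell '.' (not opp) -> no flip
Dir N: first cell '.' (not opp) -> no flip
Dir NE: first cell '.' (not opp) -> no flip
Dir W: first cell '.' (not opp) -> no flip
Dir E: first cell '.' (not opp) -> no flip
Dir SW: first cell '.' (not opp) -> no flip
Dir S: first cell '.' (not opp) -> no flip
Dir SE: opp run (3,2) capped by B -> flip
All flips: (3,2)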